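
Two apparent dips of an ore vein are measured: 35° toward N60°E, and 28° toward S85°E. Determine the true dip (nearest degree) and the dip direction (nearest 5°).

The two traces are lines in the plane: v₁ = (sin 60°·cos 35°, cos 60°·cos 35°, −sin 35°), v₂ = (sin 95°·cos 28°, cos 95°·cos 28°, −sin 28°).
Cross product v₁ × v₂ gives the pole to the plane: n ∝ (0.236, 0.171, 0.415).
Dip δ = arctan(|n_h|/n_z) = arctan(0.292/0.415) = 35.1°.
The horizontal component of n points toward azimuth atan2(n_x, n_y) = 54°, the dip direction.

true dip 35°, dip direction 055°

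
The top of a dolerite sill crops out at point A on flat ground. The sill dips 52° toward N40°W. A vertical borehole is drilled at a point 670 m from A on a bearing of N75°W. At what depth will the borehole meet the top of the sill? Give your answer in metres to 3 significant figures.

The hole lies 35° from the dip direction, so the down-dip offset is 670 × cos 35° = 548.83 m.
Depth = down-dip offset × tan(dip) = 548.83 × tan 52° = 548.83 × 1.2799
Depth = 702.47 m

702 m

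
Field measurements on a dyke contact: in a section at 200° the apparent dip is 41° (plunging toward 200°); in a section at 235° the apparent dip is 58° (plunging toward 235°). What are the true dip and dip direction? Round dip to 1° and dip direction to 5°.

true dip 61°, dip direction 260°

Represent each trace as a vector plunging at its apparent dip toward its trend (east-north-up frame): v₁ = (-0.258, -0.709, -0.656), v₂ = (-0.434, -0.304, -0.848).
n = v₁ × v₂ = (-0.402, -0.066, 0.229) (taken with n_z > 0).
tan δ = √(n_x²+n_y²)/n_z = 0.407/0.229, so δ = 60.6°.
Dip direction = atan2(-0.402, -0.066) = 261° (azimuth of n's horizontal projection).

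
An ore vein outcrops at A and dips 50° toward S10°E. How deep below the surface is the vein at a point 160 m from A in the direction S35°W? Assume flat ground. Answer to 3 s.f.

135 m

The hole lies 45° from the dip direction, so the down-dip offset is 160 × cos 45° = 113.14 m.
Depth = down-dip offset × tan(dip) = 113.14 × tan 50° = 113.14 × 1.1918
Depth = 134.83 m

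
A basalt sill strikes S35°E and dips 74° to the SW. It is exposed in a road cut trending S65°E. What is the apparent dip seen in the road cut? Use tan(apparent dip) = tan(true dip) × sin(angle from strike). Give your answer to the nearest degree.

Angle between strike (S35°E) and section (S65°E): β = 30°.
tan α = tan 74° × sin 30° = 3.4874 × 0.5000 = 1.7437
apparent dip = arctan 1.7437 = 60.17°

60°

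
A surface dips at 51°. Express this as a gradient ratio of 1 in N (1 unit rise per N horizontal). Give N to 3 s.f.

1 in 0.810

1 : N means tan θ = 1/N, so N = 1/tan 51° = 1/1.2349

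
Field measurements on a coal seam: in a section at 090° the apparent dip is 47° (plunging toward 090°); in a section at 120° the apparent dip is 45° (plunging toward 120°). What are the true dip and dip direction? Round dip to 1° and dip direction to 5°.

The two traces are lines in the plane: v₁ = (sin 90°·cos 47°, cos 90°·cos 47°, −sin 47°), v₂ = (sin 120°·cos 45°, cos 120°·cos 45°, −sin 45°).
Cross product v₁ × v₂ gives the pole to the plane: n ∝ (0.259, -0.034, 0.241).
True dip = arccos(n_z / |n|) = arccos(0.6788) = 47.3°.
The horizontal component of n points toward azimuth atan2(n_x, n_y) = 98°, the dip direction.

true dip 47°, dip direction 100°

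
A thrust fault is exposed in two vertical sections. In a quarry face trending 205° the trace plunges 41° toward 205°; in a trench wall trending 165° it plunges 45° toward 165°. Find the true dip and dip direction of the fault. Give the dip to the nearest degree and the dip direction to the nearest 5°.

Represent each trace as a vector plunging at its apparent dip toward its trend (east-north-up frame): v₁ = (-0.319, -0.684, -0.656), v₂ = (0.183, -0.683, -0.707).
Cross product v₁ × v₂ gives the pole to the plane: n ∝ (0.036, -0.346, 0.343).
True dip = arccos(n_z / |n|) = arccos(0.7026) = 45.4°.
Dip direction = azimuth of (n_x, n_y) = atan2(0.036, -0.346) = 174°.

true dip 45°, dip direction 175°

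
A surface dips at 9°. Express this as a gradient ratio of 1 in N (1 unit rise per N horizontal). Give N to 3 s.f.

1 : N means tan θ = 1/N, so N = 1/tan 9° = 1/0.1584

1 in 6.31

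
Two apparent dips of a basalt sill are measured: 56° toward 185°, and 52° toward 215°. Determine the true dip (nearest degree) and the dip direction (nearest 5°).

true dip 56°, dip direction 185°

Each apparent-dip line lies in the plane. As unit vectors (x east, y north, z up), v₁ plunges 56°→185° and v₂ plunges 52°→215°.
Cross product v₁ × v₂ gives the pole to the plane: n ∝ (-0.021, -0.254, 0.172).
True dip = arccos(n_z / |n|) = arccos(0.5592) = 56.0°.
Dip direction = azimuth of (n_x, n_y) = atan2(-0.021, -0.254) = 185°.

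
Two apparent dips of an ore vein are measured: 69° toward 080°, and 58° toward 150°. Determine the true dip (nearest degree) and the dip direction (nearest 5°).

true dip 70°, dip direction 095°

Each apparent-dip line lies in the plane. As unit vectors (x east, y north, z up), v₁ plunges 69°→080° and v₂ plunges 58°→150°.
Cross product v₁ × v₂ gives the pole to the plane: n ∝ (0.481, -0.052, 0.178).
tan δ = √(n_x²+n_y²)/n_z = 0.484/0.178, so δ = 69.8°.
Dip direction = azimuth of (n_x, n_y) = atan2(0.481, -0.052) = 96°.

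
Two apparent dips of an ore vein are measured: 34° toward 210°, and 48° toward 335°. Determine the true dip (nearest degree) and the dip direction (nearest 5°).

true dip 63°, dip direction 280°

Represent each trace as a vector plunging at its apparent dip toward its trend (east-north-up frame): v₁ = (-0.415, -0.718, -0.559), v₂ = (-0.283, 0.606, -0.743).
Cross product v₁ × v₂ gives the pole to the plane: n ∝ (-0.873, 0.150, 0.454).
Dip δ = arctan(|n_h|/n_z) = arctan(0.885/0.454) = 62.8°.
Dip direction = atan2(-0.873, 0.150) = 280° (azimuth of n's horizontal projection).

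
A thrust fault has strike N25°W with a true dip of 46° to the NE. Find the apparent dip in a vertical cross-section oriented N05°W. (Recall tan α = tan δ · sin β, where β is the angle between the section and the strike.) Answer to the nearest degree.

The section lies 20° from the strike.
tan α = tan 46° × sin 20° = 1.0355 × 0.3420 = 0.3542
α = arctan(0.3542) = 19.50°

20°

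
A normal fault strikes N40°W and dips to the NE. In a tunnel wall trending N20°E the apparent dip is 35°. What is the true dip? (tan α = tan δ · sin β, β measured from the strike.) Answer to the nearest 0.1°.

β = acute angle between strike N40°W and section N20°E = 60°.
tan(true dip) = tan 35° / sin 60° = 0.8085
δ = arctan(0.8085) = 38.96°

39.0°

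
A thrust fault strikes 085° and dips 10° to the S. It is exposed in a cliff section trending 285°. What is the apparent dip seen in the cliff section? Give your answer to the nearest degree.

3°

Angle between strike (085°) and section (285°): β = 20°.
tan(apparent dip) = tan 10° · sin 20° = 0.0603
apparent dip = arctan 0.0603 = 3.45°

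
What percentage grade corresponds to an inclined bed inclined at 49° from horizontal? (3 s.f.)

grade % = 100 × tan 49° = 100 × 1.1504

115%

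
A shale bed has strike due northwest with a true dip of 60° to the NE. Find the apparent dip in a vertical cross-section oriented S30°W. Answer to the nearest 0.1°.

The section lies 75° from the strike.
tan α = tan 60° × sin 75° = 1.7321 × 0.9659 = 1.6730
apparent dip = arctan 1.6730 = 59.13°

59.1°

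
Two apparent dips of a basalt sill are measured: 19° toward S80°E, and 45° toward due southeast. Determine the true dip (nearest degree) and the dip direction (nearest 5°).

true dip 52°, dip direction 175°

The two traces are lines in the plane: v₁ = (sin 100°·cos 19°, cos 100°·cos 19°, −sin 19°), v₂ = (sin 135°·cos 45°, cos 135°·cos 45°, −sin 45°).
n = v₁ × v₂ = (0.047, -0.496, 0.383) (taken with n_z > 0).
True dip = arccos(n_z / |n|) = arccos(0.6102) = 52.4°.
The horizontal component of n points toward azimuth atan2(n_x, n_y) = 175°, the dip direction.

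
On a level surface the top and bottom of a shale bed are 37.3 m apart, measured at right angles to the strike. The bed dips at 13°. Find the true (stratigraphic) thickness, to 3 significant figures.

True thickness t = w · sin(dip) = 37.3 × sin 13°
t = 37.3 × 0.2250 = 8.391 m

8.39 m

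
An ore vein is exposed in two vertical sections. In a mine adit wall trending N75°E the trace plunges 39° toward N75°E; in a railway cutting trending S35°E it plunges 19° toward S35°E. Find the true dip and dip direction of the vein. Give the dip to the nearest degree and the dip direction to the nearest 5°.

true dip 39°, dip direction 080°

Each apparent-dip line lies in the plane. As unit vectors (x east, y north, z up), v₁ plunges 39°→N75°E and v₂ plunges 19°→S35°E.
Cross product v₁ × v₂ gives the pole to the plane: n ∝ (0.553, 0.097, 0.690).
tan δ = √(n_x²+n_y²)/n_z = 0.561/0.690, so δ = 39.1°.
Dip direction = atan2(0.553, 0.097) = 80° (azimuth of n's horizontal projection).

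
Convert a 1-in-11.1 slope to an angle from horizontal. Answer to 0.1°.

tan θ = 1/11.1 = 0.0901
θ = arctan(0.0901) = 5.15°

5.1°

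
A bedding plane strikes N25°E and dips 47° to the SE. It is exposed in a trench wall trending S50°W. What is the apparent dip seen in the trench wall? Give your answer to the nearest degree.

24°

The strike is N25°E and the section trends S50°W; the acute angle between them is β = 25°.
tan(apparent dip) = tan 47° · sin 25° = 0.4532
α = arctan(0.4532) = 24.38°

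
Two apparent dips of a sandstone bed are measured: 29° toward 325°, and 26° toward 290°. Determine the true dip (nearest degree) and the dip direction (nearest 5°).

Each apparent-dip line lies in the plane. As unit vectors (x east, y north, z up), v₁ plunges 29°→325° and v₂ plunges 26°→290°.
The plane normal is n = v₁ × v₂ ∝ (-0.165, 0.190, 0.451).
tan δ = √(n_x²+n_y²)/n_z = 0.251/0.451, so δ = 29.1°.
The horizontal component of n points toward azimuth atan2(n_x, n_y) = 319°, the dip direction.

true dip 29°, dip direction 320°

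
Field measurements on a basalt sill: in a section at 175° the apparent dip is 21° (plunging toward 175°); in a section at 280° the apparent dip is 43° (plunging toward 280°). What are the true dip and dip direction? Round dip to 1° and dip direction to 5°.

true dip 49°, dip direction 245°

Represent each trace as a vector plunging at its apparent dip toward its trend (east-north-up frame): v₁ = (0.081, -0.930, -0.358), v₂ = (-0.720, 0.127, -0.682).
Cross product v₁ × v₂ gives the pole to the plane: n ∝ (-0.680, -0.314, 0.660).
tan δ = √(n_x²+n_y²)/n_z = 0.749/0.660, so δ = 48.6°.
Dip direction = atan2(-0.680, -0.314) = 245° (azimuth of n's horizontal projection).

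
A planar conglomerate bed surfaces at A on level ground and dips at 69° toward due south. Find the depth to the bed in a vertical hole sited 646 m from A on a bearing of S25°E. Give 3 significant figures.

The hole lies 25° from the dip direction, so the down-dip offset is 646 × cos 25° = 585.47 m.
Depth = down-dip offset × tan(dip) = 585.47 × tan 69° = 585.47 × 2.6051
Depth = 1525.21 m

1530 m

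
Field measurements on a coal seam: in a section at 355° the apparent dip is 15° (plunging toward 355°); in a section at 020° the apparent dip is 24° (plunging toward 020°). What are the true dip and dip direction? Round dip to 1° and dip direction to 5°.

Represent each trace as a vector plunging at its apparent dip toward its trend (east-north-up frame): v₁ = (-0.084, 0.962, -0.259), v₂ = (0.312, 0.858, -0.407).
n = v₁ × v₂ = (0.169, 0.115, 0.373) (taken with n_z > 0).
True dip = arccos(n_z / |n|) = arccos(0.8767) = 28.8°.
The horizontal component of n points toward azimuth atan2(n_x, n_y) = 56°, the dip direction.

true dip 29°, dip direction 055°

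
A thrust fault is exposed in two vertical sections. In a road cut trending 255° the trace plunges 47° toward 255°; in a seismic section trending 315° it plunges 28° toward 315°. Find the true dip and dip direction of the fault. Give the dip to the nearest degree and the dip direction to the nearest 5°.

true dip 47°, dip direction 255°

The two traces are lines in the plane: v₁ = (sin 255°·cos 47°, cos 255°·cos 47°, −sin 47°), v₂ = (sin 315°·cos 28°, cos 315°·cos 28°, −sin 28°).
n = v₁ × v₂ = (-0.539, -0.147, 0.521) (taken with n_z > 0).
True dip = arccos(n_z / |n|) = arccos(0.6820) = 47.0°.
The horizontal component of n points toward azimuth atan2(n_x, n_y) = 255°, the dip direction.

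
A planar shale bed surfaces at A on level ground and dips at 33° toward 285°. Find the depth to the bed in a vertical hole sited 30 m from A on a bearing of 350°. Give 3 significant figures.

The hole lies 65° from the dip direction, so the down-dip offset is 30 × cos 65° = 12.68 m.
Depth = down-dip offset × tan(dip) = 12.68 × tan 33° = 12.68 × 0.6494
Depth = 8.23 m

8.23 m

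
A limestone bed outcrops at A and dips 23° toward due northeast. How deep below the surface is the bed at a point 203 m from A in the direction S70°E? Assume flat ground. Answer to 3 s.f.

36.4 m

The hole lies 65° from the dip direction, so the down-dip offset is 203 × cos 65° = 85.79 m.
Depth = down-dip offset × tan(dip) = 85.79 × tan 23° = 85.79 × 0.4245
Depth = 36.42 m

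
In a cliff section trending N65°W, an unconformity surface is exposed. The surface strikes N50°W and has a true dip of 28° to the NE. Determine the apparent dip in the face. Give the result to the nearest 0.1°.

Angle between strike (N50°W) and section (N65°W): β = 15°.
tan(apparent dip) = tan 28° · sin 15° = 0.1376
apparent dip = arctan 0.1376 = 7.84°

7.8°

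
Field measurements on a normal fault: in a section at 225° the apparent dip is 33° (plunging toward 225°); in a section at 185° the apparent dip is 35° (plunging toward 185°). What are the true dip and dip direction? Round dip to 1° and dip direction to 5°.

The two traces are lines in the plane: v₁ = (sin 225°·cos 33°, cos 225°·cos 33°, −sin 33°), v₂ = (sin 185°·cos 35°, cos 185°·cos 35°, −sin 35°).
Cross product v₁ × v₂ gives the pole to the plane: n ∝ (-0.104, -0.301, 0.442).
Dip δ = arctan(|n_h|/n_z) = arctan(0.319/0.442) = 35.8°.
Dip direction = atan2(-0.104, -0.301) = 199° (azimuth of n's horizontal projection).

true dip 36°, dip direction 200°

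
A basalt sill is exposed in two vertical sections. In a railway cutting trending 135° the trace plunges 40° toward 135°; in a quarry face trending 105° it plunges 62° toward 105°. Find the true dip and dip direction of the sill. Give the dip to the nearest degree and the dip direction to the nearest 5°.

true dip 68°, dip direction 065°

The two traces are lines in the plane: v₁ = (sin 135°·cos 40°, cos 135°·cos 40°, −sin 40°), v₂ = (sin 105°·cos 62°, cos 105°·cos 62°, −sin 62°).
n = v₁ × v₂ = (0.400, 0.187, 0.180) (taken with n_z > 0).
tan δ = √(n_x²+n_y²)/n_z = 0.442/0.180, so δ = 67.8°.
Dip direction = azimuth of (n_x, n_y) = atan2(0.400, 0.187) = 65°.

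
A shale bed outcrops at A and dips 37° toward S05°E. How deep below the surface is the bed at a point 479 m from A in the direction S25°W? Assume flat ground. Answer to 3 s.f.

313 m

The hole lies 30° from the dip direction, so the down-dip offset is 479 × cos 30° = 414.83 m.
Depth = down-dip offset × tan(dip) = 414.83 × tan 37° = 414.83 × 0.7536
Depth = 312.59 m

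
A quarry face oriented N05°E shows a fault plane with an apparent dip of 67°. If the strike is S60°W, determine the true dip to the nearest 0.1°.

70.8°

The section is 55° from the strike.
tan(true dip) = tan 67° / sin 55° = 2.8760
true dip = arctan 2.8760 = 70.83°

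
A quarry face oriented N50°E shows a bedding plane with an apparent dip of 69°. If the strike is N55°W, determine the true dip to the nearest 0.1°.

69.7°

The section is 75° from the strike.
tan(true dip) = tan 69° / sin 75° = 2.6970
true dip = arctan 2.6970 = 69.66°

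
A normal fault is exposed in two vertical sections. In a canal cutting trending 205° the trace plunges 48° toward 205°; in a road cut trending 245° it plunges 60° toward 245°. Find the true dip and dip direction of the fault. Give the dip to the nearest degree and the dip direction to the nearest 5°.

Represent each trace as a vector plunging at its apparent dip toward its trend (east-north-up frame): v₁ = (-0.283, -0.606, -0.743), v₂ = (-0.453, -0.211, -0.866).
Cross product v₁ × v₂ gives the pole to the plane: n ∝ (-0.368, -0.092, 0.215).
Dip δ = arctan(|n_h|/n_z) = arctan(0.379/0.215) = 60.5°.
The horizontal component of n points toward azimuth atan2(n_x, n_y) = 256°, the dip direction.

true dip 60°, dip direction 255°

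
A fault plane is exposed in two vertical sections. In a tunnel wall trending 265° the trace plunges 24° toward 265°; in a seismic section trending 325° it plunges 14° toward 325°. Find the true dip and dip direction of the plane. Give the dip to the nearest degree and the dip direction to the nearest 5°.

The two traces are lines in the plane: v₁ = (sin 265°·cos 24°, cos 265°·cos 24°, −sin 24°), v₂ = (sin 325°·cos 14°, cos 325°·cos 14°, −sin 14°).
n = v₁ × v₂ = (-0.343, -0.006, 0.768) (taken with n_z > 0).
tan δ = √(n_x²+n_y²)/n_z = 0.343/0.768, so δ = 24.1°.
The horizontal component of n points toward azimuth atan2(n_x, n_y) = 269°, the dip direction.

true dip 24°, dip direction 270°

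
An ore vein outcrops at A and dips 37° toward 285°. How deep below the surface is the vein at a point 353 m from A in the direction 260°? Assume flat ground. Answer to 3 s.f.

The hole lies 25° from the dip direction, so the down-dip offset is 353 × cos 25° = 319.93 m.
Depth = down-dip offset × tan(dip) = 319.93 × tan 37° = 319.93 × 0.7536
Depth = 241.08 m

241 m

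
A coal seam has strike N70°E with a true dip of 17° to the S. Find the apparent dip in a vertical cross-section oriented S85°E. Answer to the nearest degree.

7°

The section lies 25° from the strike.
tan α = tan 17° × sin 25° = 0.3057 × 0.4226 = 0.1292
apparent dip = arctan 0.1292 = 7.36°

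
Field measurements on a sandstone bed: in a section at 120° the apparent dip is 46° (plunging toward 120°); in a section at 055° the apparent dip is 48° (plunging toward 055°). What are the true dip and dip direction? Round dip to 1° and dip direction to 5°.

true dip 52°, dip direction 085°

Represent each trace as a vector plunging at its apparent dip toward its trend (east-north-up frame): v₁ = (0.602, -0.347, -0.719), v₂ = (0.548, 0.384, -0.743).
n = v₁ × v₂ = (0.534, 0.053, 0.421) (taken with n_z > 0).
True dip = arccos(n_z / |n|) = arccos(0.6174) = 51.9°.
Dip direction = azimuth of (n_x, n_y) = atan2(0.534, 0.053) = 84°.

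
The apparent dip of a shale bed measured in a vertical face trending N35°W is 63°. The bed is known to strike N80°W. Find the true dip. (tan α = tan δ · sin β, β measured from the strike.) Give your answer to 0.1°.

β = acute angle between strike N80°W and section N35°W = 45°.
tan(true dip) = tan 63° / sin 45° = 2.7756
δ = arctan(2.7756) = 70.19°

70.2°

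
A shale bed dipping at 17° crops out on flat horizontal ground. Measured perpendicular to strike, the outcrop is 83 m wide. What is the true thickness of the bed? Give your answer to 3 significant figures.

24.3 m

True thickness t = w · sin(dip) = 83 × sin 17°
t = 83 × 0.2924 = 24.267 m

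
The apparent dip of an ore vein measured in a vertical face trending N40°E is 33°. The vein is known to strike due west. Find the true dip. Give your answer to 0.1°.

40.3°

The section is 50° from the strike.
tan(true dip) = tan 33° / sin 50° = 0.8477
true dip = arctan 0.8477 = 40.29°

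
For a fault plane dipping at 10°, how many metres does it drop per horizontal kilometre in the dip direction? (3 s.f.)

176 m

drop per km = 1000 × tan 10° = 1000 × 0.1763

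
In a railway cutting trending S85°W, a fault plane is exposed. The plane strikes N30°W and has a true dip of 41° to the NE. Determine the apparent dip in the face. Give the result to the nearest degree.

38°

The section lies 65° from the strike.
tan α = tan 41° × sin 65° = 0.8693 × 0.9063 = 0.7878
apparent dip = arctan 0.7878 = 38.23°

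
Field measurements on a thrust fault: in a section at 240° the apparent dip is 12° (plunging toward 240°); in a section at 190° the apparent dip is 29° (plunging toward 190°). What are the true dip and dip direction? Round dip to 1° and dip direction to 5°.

true dip 30°, dip direction 170°

Each apparent-dip line lies in the plane. As unit vectors (x east, y north, z up), v₁ plunges 12°→240° and v₂ plunges 29°→190°.
n = v₁ × v₂ = (0.058, -0.379, 0.655) (taken with n_z > 0).
True dip = arccos(n_z / |n|) = arccos(0.8631) = 30.3°.
Dip direction = azimuth of (n_x, n_y) = atan2(0.058, -0.379) = 171°.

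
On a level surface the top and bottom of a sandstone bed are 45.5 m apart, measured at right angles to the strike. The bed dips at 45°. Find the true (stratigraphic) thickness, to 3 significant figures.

True thickness t = w · sin(dip) = 45.5 × sin 45°
t = 45.5 × 0.7071 = 32.173 m

32.2 m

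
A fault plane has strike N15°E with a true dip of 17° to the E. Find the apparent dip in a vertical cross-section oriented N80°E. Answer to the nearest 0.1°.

The section lies 65° from the strike.
tan α = tan 17° × sin 65° = 0.3057 × 0.9063 = 0.2771
apparent dip = arctan 0.2771 = 15.49°

15.5°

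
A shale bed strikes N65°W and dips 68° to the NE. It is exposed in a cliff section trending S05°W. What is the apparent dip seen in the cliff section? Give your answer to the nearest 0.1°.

66.7°

The strike is N65°W and the section trends S05°W; the acute angle between them is β = 70°.
tan(apparent dip) = tan 68° · sin 70° = 2.3258
apparent dip = arctan 2.3258 = 66.73°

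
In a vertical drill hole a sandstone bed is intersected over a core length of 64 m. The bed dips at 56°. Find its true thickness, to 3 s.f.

True thickness t = h · cos(dip) = 64 × cos 56°
t = 64 × 0.5592 = 35.788 m

35.8 m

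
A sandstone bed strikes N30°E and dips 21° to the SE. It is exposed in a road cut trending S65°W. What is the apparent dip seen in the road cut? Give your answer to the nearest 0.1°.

The strike is N30°E and the section trends S65°W; the acute angle between them is β = 35°.
tan α = tan 21° × sin 35° = 0.3839 × 0.5736 = 0.2202
α = arctan(0.2202) = 12.42°

12.4°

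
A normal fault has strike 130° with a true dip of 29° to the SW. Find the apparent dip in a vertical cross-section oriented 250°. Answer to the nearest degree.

26°

The section lies 60° from the strike.
tan(apparent dip) = tan 29° · sin 60° = 0.4800
apparent dip = arctan 0.4800 = 25.64°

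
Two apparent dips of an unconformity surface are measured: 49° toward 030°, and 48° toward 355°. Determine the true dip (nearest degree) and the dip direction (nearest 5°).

Represent each trace as a vector plunging at its apparent dip toward its trend (east-north-up frame): v₁ = (0.328, 0.568, -0.755), v₂ = (-0.058, 0.667, -0.743).
Cross product v₁ × v₂ gives the pole to the plane: n ∝ (0.081, 0.288, 0.252).
Dip δ = arctan(|n_h|/n_z) = arctan(0.299/0.252) = 49.9°.
Dip direction = azimuth of (n_x, n_y) = atan2(0.081, 0.288) = 16°.

true dip 50°, dip direction 015°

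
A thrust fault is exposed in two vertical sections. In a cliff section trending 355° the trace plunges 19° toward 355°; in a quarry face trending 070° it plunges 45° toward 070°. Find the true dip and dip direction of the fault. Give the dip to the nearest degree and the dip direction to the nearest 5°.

The two traces are lines in the plane: v₁ = (sin 355°·cos 19°, cos 355°·cos 19°, −sin 19°), v₂ = (sin 70°·cos 45°, cos 70°·cos 45°, −sin 45°).
The plane normal is n = v₁ × v₂ ∝ (0.587, 0.275, 0.646).
True dip = arccos(n_z / |n|) = arccos(0.7057) = 45.1°.
Dip direction = atan2(0.587, 0.275) = 65° (azimuth of n's horizontal projection).

true dip 45°, dip direction 065°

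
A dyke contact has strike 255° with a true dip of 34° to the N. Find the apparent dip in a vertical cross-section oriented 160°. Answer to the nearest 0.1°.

33.9°

The strike is 255° and the section trends 160°; the acute angle between them is β = 85°.
tan(apparent dip) = tan 34° · sin 85° = 0.6719
α = arctan(0.6719) = 33.90°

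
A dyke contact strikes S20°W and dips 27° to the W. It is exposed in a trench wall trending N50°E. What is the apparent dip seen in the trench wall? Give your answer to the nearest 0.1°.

14.3°

The section lies 30° from the strike.
tan(apparent dip) = tan 27° · sin 30° = 0.2548
apparent dip = arctan 0.2548 = 14.29°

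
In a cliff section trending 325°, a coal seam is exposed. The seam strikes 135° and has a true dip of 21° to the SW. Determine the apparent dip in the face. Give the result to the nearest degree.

4°

The strike is 135° and the section trends 325°; the acute angle between them is β = 10°.
tan(apparent dip) = tan 21° · sin 10° = 0.0667
apparent dip = arctan 0.0667 = 3.81°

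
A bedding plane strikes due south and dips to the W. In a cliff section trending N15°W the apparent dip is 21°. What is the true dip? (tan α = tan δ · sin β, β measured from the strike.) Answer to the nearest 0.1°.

56.0°

β = acute angle between strike due south and section N15°W = 15°.
tan δ = tan α / sin β = tan 21° / sin 15° = 0.3839 / 0.2588 = 1.4831
true dip = arctan 1.4831 = 56.01°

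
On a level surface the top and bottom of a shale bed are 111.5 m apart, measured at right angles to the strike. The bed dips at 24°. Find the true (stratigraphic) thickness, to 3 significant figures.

45.4 m

True thickness t = w · sin(dip) = 111.5 × sin 24°
t = 111.5 × 0.4067 = 45.351 m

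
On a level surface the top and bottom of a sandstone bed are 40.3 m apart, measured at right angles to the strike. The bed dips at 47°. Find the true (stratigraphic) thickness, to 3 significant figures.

29.5 m

True thickness t = w · sin(dip) = 40.3 × sin 47°
t = 40.3 × 0.7314 = 29.474 m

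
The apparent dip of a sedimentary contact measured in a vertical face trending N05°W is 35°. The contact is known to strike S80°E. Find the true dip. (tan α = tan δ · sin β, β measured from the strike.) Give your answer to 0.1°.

The section is 75° from the strike.
tan(true dip) = tan 35° / sin 75° = 0.7249
δ = arctan(0.7249) = 35.94°

35.9°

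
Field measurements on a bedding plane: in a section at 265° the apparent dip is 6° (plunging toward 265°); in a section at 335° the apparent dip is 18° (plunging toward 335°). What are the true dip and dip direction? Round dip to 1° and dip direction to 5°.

The two traces are lines in the plane: v₁ = (sin 265°·cos 6°, cos 265°·cos 6°, −sin 6°), v₂ = (sin 335°·cos 18°, cos 335°·cos 18°, −sin 18°).
n = v₁ × v₂ = (-0.117, 0.264, 0.889) (taken with n_z > 0).
tan δ = √(n_x²+n_y²)/n_z = 0.289/0.889, so δ = 18.0°.
Dip direction = atan2(-0.117, 0.264) = 336° (azimuth of n's horizontal projection).

true dip 18°, dip direction 335°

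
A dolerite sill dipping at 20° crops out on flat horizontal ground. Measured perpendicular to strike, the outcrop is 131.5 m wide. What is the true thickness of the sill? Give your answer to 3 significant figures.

True thickness t = w · sin(dip) = 131.5 × sin 20°
t = 131.5 × 0.3420 = 44.976 m

45.0 m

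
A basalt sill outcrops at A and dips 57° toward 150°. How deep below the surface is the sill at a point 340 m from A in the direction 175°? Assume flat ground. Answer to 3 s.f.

475 m

The hole lies 25° from the dip direction, so the down-dip offset is 340 × cos 25° = 308.14 m.
Depth = down-dip offset × tan(dip) = 308.14 × tan 57° = 308.14 × 1.5399
Depth = 474.50 m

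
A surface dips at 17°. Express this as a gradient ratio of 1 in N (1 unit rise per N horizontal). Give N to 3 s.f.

1 : N means tan θ = 1/N, so N = 1/tan 17° = 1/0.3057

1 in 3.27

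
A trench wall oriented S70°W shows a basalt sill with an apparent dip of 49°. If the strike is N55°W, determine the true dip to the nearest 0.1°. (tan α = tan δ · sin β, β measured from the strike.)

54.5°

The section is 55° from the strike.
tan δ = tan α / sin β = tan 49° / sin 55° = 1.1504 / 0.8192 = 1.4043
true dip = arctan 1.4043 = 54.55°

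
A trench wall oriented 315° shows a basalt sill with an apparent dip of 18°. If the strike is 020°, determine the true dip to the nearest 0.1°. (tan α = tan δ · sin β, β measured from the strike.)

The section is 65° from the strike.
tan δ = tan α / sin β = tan 18° / sin 65° = 0.3249 / 0.9063 = 0.3585
true dip = arctan 0.3585 = 19.72°

19.7°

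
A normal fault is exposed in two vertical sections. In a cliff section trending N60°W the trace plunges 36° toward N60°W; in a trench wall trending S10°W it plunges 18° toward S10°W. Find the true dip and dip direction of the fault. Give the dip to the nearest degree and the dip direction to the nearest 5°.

The two traces are lines in the plane: v₁ = (sin 300°·cos 36°, cos 300°·cos 36°, −sin 36°), v₂ = (sin 190°·cos 18°, cos 190°·cos 18°, −sin 18°).
n = v₁ × v₂ = (-0.676, -0.119, 0.723) (taken with n_z > 0).
Dip δ = arctan(|n_h|/n_z) = arctan(0.686/0.723) = 43.5°.
Dip direction = atan2(-0.676, -0.119) = 260° (azimuth of n's horizontal projection).

true dip 43°, dip direction 260°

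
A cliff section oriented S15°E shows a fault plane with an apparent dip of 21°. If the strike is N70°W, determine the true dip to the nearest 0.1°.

The section is 55° from the strike.
tan(true dip) = tan 21° / sin 55° = 0.4686
δ = arctan(0.4686) = 25.11°

25.1°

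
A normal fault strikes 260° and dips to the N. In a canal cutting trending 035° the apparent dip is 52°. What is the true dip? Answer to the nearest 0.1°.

The section is 45° from the strike.
tan δ = tan α / sin β = tan 52° / sin 45° = 1.2799 / 0.7071 = 1.8101
true dip = arctan 1.8101 = 61.08°

61.1°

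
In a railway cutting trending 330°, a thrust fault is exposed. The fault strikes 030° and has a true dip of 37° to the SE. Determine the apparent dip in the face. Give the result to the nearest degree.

33°

The section lies 60° from the strike.
tan α = tan 37° × sin 60° = 0.7536 × 0.8660 = 0.6526
apparent dip = arctan 0.6526 = 33.13°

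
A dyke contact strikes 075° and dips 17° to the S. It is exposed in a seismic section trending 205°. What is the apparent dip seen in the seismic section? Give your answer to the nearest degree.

The strike is 075° and the section trends 205°; the acute angle between them is β = 50°.
tan(apparent dip) = tan 17° · sin 50° = 0.2342
apparent dip = arctan 0.2342 = 13.18°

13°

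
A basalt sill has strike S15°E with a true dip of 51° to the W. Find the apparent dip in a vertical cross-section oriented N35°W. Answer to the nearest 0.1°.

22.9°

Angle between strike (S15°E) and section (N35°W): β = 20°.
tan α = tan 51° × sin 20° = 1.2349 × 0.3420 = 0.4224
apparent dip = arctan 0.4224 = 22.90°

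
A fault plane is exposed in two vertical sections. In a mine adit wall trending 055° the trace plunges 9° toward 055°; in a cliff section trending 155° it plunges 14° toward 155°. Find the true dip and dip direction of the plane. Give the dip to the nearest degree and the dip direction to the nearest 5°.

The two traces are lines in the plane: v₁ = (sin 55°·cos 9°, cos 55°·cos 9°, −sin 9°), v₂ = (sin 155°·cos 14°, cos 155°·cos 14°, −sin 14°).
Cross product v₁ × v₂ gives the pole to the plane: n ∝ (0.275, -0.132, 0.944).
tan δ = √(n_x²+n_y²)/n_z = 0.305/0.944, so δ = 17.9°.
The horizontal component of n points toward azimuth atan2(n_x, n_y) = 116°, the dip direction.

true dip 18°, dip direction 115°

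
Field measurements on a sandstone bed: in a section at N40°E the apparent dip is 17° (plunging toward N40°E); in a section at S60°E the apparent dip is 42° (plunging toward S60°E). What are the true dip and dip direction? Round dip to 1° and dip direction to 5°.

Each apparent-dip line lies in the plane. As unit vectors (x east, y north, z up), v₁ plunges 17°→N40°E and v₂ plunges 42°→S60°E.
Cross product v₁ × v₂ gives the pole to the plane: n ∝ (0.599, -0.223, 0.700).
tan δ = √(n_x²+n_y²)/n_z = 0.639/0.700, so δ = 42.4°.
The horizontal component of n points toward azimuth atan2(n_x, n_y) = 110°, the dip direction.

true dip 42°, dip direction 110°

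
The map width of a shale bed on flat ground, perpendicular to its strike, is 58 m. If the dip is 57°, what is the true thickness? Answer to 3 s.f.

48.6 m

True thickness t = w · sin(dip) = 58 × sin 57°
t = 58 × 0.8387 = 48.643 m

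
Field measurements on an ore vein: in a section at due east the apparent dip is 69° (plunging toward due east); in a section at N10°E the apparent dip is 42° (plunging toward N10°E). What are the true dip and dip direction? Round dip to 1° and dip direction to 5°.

true dip 69°, dip direction 080°

Each apparent-dip line lies in the plane. As unit vectors (x east, y north, z up), v₁ plunges 69°→due east and v₂ plunges 42°→N10°E.
Cross product v₁ × v₂ gives the pole to the plane: n ∝ (0.683, 0.119, 0.262).
True dip = arccos(n_z / |n|) = arccos(0.3537) = 69.3°.
Dip direction = atan2(0.683, 0.119) = 80° (azimuth of n's horizontal projection).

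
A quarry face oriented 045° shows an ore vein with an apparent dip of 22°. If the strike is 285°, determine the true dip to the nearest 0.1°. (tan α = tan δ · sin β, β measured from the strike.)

25.0°

The section is 60° from the strike.
tan(true dip) = tan 22° / sin 60° = 0.4665
δ = arctan(0.4665) = 25.01°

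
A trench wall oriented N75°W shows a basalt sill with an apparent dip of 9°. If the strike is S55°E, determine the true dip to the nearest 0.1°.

The section is 20° from the strike.
tan δ = tan α / sin β = tan 9° / sin 20° = 0.1584 / 0.3420 = 0.4631
δ = arctan(0.4631) = 24.85°

24.8°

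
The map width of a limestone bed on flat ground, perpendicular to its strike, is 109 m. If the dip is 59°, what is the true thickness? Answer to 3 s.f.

True thickness t = w · sin(dip) = 109 × sin 59°
t = 109 × 0.8572 = 93.431 m

93.4 m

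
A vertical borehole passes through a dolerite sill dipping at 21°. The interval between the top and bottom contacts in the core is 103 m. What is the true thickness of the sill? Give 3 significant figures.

True thickness t = h · cos(dip) = 103 × cos 21°
t = 103 × 0.9336 = 96.159 m

96.2 m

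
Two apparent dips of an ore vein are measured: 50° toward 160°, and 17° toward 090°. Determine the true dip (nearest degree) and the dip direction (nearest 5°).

The two traces are lines in the plane: v₁ = (sin 160°·cos 50°, cos 160°·cos 50°, −sin 50°), v₂ = (sin 90°·cos 17°, cos 90°·cos 17°, −sin 17°).
n = v₁ × v₂ = (0.177, -0.668, 0.578) (taken with n_z > 0).
True dip = arccos(n_z / |n|) = arccos(0.6412) = 50.1°.
Dip direction = azimuth of (n_x, n_y) = atan2(0.177, -0.668) = 165°.

true dip 50°, dip direction 165°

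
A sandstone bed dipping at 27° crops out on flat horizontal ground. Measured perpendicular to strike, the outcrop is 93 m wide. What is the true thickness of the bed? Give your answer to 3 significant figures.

True thickness t = w · sin(dip) = 93 × sin 27°
t = 93 × 0.4540 = 42.221 m

42.2 m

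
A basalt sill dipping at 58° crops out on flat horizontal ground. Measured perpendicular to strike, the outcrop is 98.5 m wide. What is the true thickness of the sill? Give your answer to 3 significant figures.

True thickness t = w · sin(dip) = 98.5 × sin 58°
t = 98.5 × 0.8480 = 83.533 m

83.5 m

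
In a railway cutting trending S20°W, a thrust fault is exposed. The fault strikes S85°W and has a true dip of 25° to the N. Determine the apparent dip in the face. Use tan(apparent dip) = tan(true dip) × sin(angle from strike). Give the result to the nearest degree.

23°

The section lies 65° from the strike.
tan α = tan 25° × sin 65° = 0.4663 × 0.9063 = 0.4226
apparent dip = arctan 0.4226 = 22.91°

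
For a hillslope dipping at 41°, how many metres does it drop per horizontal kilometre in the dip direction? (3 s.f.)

drop per km = 1000 × tan 41° = 1000 × 0.8693

869 m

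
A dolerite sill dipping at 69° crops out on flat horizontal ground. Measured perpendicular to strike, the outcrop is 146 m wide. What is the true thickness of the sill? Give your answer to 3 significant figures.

True thickness t = w · sin(dip) = 146 × sin 69°
t = 146 × 0.9336 = 136.303 m

136 m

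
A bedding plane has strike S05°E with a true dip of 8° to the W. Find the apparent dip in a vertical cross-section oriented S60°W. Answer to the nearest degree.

Angle between strike (S05°E) and section (S60°W): β = 65°.
tan(apparent dip) = tan 8° · sin 65° = 0.1274
α = arctan(0.1274) = 7.26°

7°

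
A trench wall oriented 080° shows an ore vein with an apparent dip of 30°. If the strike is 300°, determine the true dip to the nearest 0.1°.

β = acute angle between strike 300° and section 080° = 40°.
tan δ = tan α / sin β = tan 30° / sin 40° = 0.5774 / 0.6428 = 0.8982
true dip = arctan 0.8982 = 41.93°

41.9°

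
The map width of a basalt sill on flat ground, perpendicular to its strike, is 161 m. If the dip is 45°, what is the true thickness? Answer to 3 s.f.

114 m

True thickness t = w · sin(dip) = 161 × sin 45°
t = 161 × 0.7071 = 113.844 m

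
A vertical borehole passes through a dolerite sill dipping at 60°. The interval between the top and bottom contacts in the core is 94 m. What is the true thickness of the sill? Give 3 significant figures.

47.0 m

True thickness t = h · cos(dip) = 94 × cos 60°
t = 94 × 0.5000 = 47.000 m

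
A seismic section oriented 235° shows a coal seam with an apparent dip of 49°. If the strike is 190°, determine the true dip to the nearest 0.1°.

58.4°

The section is 45° from the strike.
tan(true dip) = tan 49° / sin 45° = 1.6269
true dip = arctan 1.6269 = 58.42°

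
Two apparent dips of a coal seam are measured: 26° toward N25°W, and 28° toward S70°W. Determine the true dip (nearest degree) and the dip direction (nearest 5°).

true dip 35°, dip direction 290°

The two traces are lines in the plane: v₁ = (sin 335°·cos 26°, cos 335°·cos 26°, −sin 26°), v₂ = (sin 250°·cos 28°, cos 250°·cos 28°, −sin 28°).
n = v₁ × v₂ = (-0.515, 0.185, 0.791) (taken with n_z > 0).
True dip = arccos(n_z / |n|) = arccos(0.8223) = 34.7°.
The horizontal component of n points toward azimuth atan2(n_x, n_y) = 290°, the dip direction.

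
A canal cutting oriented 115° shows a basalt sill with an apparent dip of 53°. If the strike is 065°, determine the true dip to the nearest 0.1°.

60.0°

The section is 50° from the strike.
tan δ = tan α / sin β = tan 53° / sin 50° = 1.3270 / 0.7660 = 1.7323
δ = arctan(1.7323) = 60.00°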